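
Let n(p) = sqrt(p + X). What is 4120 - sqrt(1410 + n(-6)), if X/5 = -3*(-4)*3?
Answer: 4120 - sqrt(1410 + sqrt(174)) ≈ 4082.3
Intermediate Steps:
X = 180 (X = 5*(-3*(-4)*3) = 5*(12*3) = 5*36 = 180)
n(p) = sqrt(180 + p) (n(p) = sqrt(p + 180) = sqrt(180 + p))
4120 - sqrt(1410 + n(-6)) = 4120 - sqrt(1410 + sqrt(180 - 6)) = 4120 - sqrt(1410 + sqrt(174))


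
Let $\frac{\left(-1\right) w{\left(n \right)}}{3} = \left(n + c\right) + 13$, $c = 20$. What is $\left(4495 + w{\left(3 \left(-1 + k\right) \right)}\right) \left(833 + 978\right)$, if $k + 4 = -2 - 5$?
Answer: $8156744$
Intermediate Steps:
$k = -11$ ($k = -4 - 7 = -11$)
$w{\left(n \right)} = -99 - 3 n$ ($w{\left(n \right)} = - 3 \left(\left(n + 20\right) + 13\right) = - 3 \left(\left(20 + n\right) + 13\right) = - 3 \left(33 + n\right) = -99 - 3 n$)
$\left(4495 + w{\left(3 \left(-1 + k\right) \right)}\right) \left(833 + 978\right) = \left(4495 - \left(99 + 3 \cdot 3 \left(-1 - 11\right)\right)\right) \left(833 + 978\right) = \left(4495 - \left(99 + 3 \cdot 3 \left(-12\right)\right)\right) 1811 = \left(4495 - -9\right) 1811 = \left(4495 + \left(-99 + 108\right)\right) 1811 = \left(4495 + 9\right) 1811 = 4504 \cdot 1811 = 8156744$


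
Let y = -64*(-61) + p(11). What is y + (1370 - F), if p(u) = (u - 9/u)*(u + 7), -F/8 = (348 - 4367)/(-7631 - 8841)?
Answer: 123645979/22649 ≈ 5459.2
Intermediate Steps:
F = -4019/2059 (F = -8*(348 - 4367)/(-7631 - 8841) = -(-32152)/(-16472) = -(-32152)*(-1)/16472 = -8*4019/16472 = -4019/2059 ≈ -1.9519)
p(u) = (7 + u)*(u - 9/u) (p(u) = (u - 9/u)*(7 + u) = (7 + u)*(u - 9/u))
y = 44960/11 (y = -64*(-61) + (-9 + 11**2 - 63/11 + 7*11) = 3904 + (-9 + 121 - 63*1/11 + 77) = 3904 + (-9 + 121 - 63/11 + 77) = 3904 + 2016/11 = 44960/11 ≈ 4087.3)
y + (1370 - F) = 44960/11 + (1370 - 1*(-4019/2059)) = 44960/11 + (1370 + 4019/2059) = 44960/11 + 2824849/2059 = 123645979/22649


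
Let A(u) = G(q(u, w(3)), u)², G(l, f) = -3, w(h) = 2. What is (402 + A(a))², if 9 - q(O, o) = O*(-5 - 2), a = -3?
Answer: 168921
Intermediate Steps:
q(O, o) = 9 + 7*O (q(O, o) = 9 - O*(-5 - 2) = 9 - O*(-7) = 9 - (-7)*O = 9 + 7*O)
A(u) = 9 (A(u) = (-3)² = 9)
(402 + A(a))² = (402 + 9)² = 411² = 168921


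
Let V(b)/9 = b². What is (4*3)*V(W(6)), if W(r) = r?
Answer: 3888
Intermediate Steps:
V(b) = 9*b²
(4*3)*V(W(6)) = (4*3)*(9*6²) = 12*(9*36) = 12*324 = 3888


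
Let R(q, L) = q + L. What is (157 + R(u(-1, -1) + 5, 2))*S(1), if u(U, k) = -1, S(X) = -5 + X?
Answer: -652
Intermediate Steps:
R(q, L) = L + q
(157 + R(u(-1, -1) + 5, 2))*S(1) = (157 + (2 + (-1 + 5)))*(-5 + 1) = (157 + (2 + 4))*(-4) = (157 + 6)*(-4) = 163*(-4) = -652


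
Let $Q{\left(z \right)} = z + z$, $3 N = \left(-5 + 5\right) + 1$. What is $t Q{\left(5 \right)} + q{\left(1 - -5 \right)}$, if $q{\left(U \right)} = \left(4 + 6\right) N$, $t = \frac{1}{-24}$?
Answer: $\frac{35}{12} \approx 2.9167$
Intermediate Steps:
$t = - \frac{1}{24} \approx -0.041667$
$N = \frac{1}{3}$ ($N = \frac{\left(-5 + 5\right) + 1}{3} = \frac{0 + 1}{3} = \frac{1}{3} \cdot 1 = \frac{1}{3} \approx 0.33333$)
$Q{\left(z \right)} = 2 z$
$q{\left(U \right)} = \frac{10}{3}$ ($q{\left(U \right)} = \left(4 + 6\right) \frac{1}{3} = 10 \cdot \frac{1}{3} = \frac{10}{3}$)
$t Q{\left(5 \right)} + q{\left(1 - -5 \right)} = - \frac{2 \cdot 5}{24} + \frac{10}{3} = \left(- \frac{1}{24}\right) 10 + \frac{10}{3} = - \frac{5}{12} + \frac{10}{3} = \frac{35}{12}$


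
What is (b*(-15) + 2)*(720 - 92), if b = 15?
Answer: -140044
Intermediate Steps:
(b*(-15) + 2)*(720 - 92) = (15*(-15) + 2)*(720 - 92) = (-225 + 2)*628 = -223*628 = -140044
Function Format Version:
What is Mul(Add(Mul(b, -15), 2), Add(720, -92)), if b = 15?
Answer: -140044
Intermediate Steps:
Mul(Add(Mul(b, -15), 2), Add(720, -92)) = Mul(Add(Mul(15, -15), 2), Add(720, -92)) = Mul(Add(-225, 2), 628) = Mul(-223, 628) = -140044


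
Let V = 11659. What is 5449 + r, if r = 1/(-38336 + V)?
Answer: 145362972/26677 ≈ 5449.0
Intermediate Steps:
r = -1/26677 (r = 1/(-38336 + 11659) = 1/(-26677) = -1/26677 ≈ -3.7486e-5)
5449 + r = 5449 - 1/26677 = 145362972/26677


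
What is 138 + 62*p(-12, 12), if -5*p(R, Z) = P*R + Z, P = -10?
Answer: -7494/5 ≈ -1498.8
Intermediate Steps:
p(R, Z) = 2*R - Z/5 (p(R, Z) = -(-10*R + Z)/5 = -(Z - 10*R)/5 = 2*R - Z/5)
138 + 62*p(-12, 12) = 138 + 62*(2*(-12) - ⅕*12) = 138 + 62*(-24 - 12/5) = 138 + 62*(-132/5) = 138 - 8184/5 = -7494/5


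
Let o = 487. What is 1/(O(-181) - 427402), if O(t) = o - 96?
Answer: -1/427011 ≈ -2.3419e-6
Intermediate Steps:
O(t) = 391 (O(t) = 487 - 96 = 391)
1/(O(-181) - 427402) = 1/(391 - 427402) = 1/(-427011) = -1/427011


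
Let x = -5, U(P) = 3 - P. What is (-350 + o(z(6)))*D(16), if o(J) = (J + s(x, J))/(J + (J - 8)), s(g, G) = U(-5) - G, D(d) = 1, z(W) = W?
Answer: -348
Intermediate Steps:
s(g, G) = 8 - G (s(g, G) = (3 - 1*(-5)) - G = (3 + 5) - G = 8 - G)
o(J) = 8/(-8 + 2*J) (o(J) = (J + (8 - J))/(J + (J - 8)) = 8/(J + (-8 + J)) = 8/(-8 + 2*J))
(-350 + o(z(6)))*D(16) = (-350 + 4/(-4 + 6))*1 = (-350 + 4/2)*1 = (-350 + 4*(½))*1 = (-350 + 2)*1 = -348*1 = -348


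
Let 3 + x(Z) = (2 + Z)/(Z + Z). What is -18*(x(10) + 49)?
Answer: -4194/5 ≈ -838.80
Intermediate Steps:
x(Z) = -3 + (2 + Z)/(2*Z) (x(Z) = -3 + (2 + Z)/(Z + Z) = -3 + (2 + Z)/((2*Z)) = -3 + (2 + Z)*(1/(2*Z)) = -3 + (2 + Z)/(2*Z))
-18*(x(10) + 49) = -18*((-5/2 + 1/10) + 49) = -18*((-5/2 + ⅒) + 49) = -18*(-12/5 + 49) = -18*233/5 = -4194/5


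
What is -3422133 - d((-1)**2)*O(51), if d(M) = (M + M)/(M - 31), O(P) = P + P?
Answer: -17110631/5 ≈ -3.4221e+6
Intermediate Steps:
O(P) = 2*P
d(M) = 2*M/(-31 + M) (d(M) = (2*M)/(-31 + M) = 2*M/(-31 + M))
-3422133 - d((-1)**2)*O(51) = -3422133 - 2*(-1)**2/(-31 + (-1)**2)*2*51 = -3422133 - 2*1/(-31 + 1)*102 = -3422133 - 2*1/(-30)*102 = -3422133 - 2*1*(-1/30)*102 = -3422133 - (-1)*102/15 = -3422133 - 1*(-34/5) = -3422133 + 34/5 = -17110631/5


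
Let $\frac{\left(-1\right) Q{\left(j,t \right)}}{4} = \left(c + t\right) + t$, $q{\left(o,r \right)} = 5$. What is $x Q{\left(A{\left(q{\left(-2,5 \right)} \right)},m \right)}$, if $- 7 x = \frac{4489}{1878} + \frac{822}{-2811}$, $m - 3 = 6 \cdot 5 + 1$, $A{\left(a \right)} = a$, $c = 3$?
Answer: $\frac{524210182}{6158901} \approx 85.114$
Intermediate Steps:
$m = 34$ ($m = 3 + \left(6 \cdot 5 + 1\right) = 3 + \left(30 + 1\right) = 3 + 31 = 34$)
$Q{\left(j,t \right)} = -12 - 8 t$ ($Q{\left(j,t \right)} = - 4 \left(\left(3 + t\right) + t\right) = - 4 \left(3 + 2 t\right) = -12 - 8 t$)
$x = - \frac{3691621}{12317802}$ ($x = - \frac{\frac{4489}{1878} + \frac{822}{-2811}}{7} = - \frac{4489 \cdot \frac{1}{1878} + 822 \left(- \frac{1}{2811}\right)}{7} = - \frac{\frac{4489}{1878} - \frac{274}{937}}{7} = \left(- \frac{1}{7}\right) \frac{3691621}{1759686} = - \frac{3691621}{12317802} \approx -0.2997$)
$x Q{\left(A{\left(q{\left(-2,5 \right)} \right)},m \right)} = - \frac{3691621 \left(-12 - 272\right)}{12317802} = \left(- \frac{3691621}{12317802}\right) \left(-284\right) = \frac{524210182}{6158901}$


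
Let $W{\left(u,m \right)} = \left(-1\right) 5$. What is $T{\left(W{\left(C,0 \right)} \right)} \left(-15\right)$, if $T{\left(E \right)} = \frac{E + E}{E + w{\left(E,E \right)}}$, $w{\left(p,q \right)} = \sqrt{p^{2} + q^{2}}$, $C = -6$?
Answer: $30 + 30 \sqrt{2} \approx 72.426$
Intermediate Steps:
$W{\left(u,m \right)} = -5$
$T{\left(E \right)} = \frac{2 E}{E + \sqrt{2} \sqrt{E^{2}}}$ ($T{\left(E \right)} = \frac{E + E}{E + \sqrt{E^{2} + E^{2}}} = \frac{2 E}{E + \sqrt{2 E^{2}}} = \frac{2 E}{E + \sqrt{2} \sqrt{E^{2}}}$)
$T{\left(W{\left(C,0 \right)} \right)} \left(-15\right) = 2 \left(-5\right) \frac{1}{-5 + \sqrt{2} \sqrt{\left(-5\right)^{2}}} \left(-15\right) = 2 \left(-5\right) \frac{1}{-5 + \sqrt{2} \sqrt{25}} \left(-15\right) = 2 \left(-5\right) \frac{1}{-5 + \sqrt{2} \cdot 5} \left(-15\right) = 2 \left(-5\right) \frac{1}{-5 + 5 \sqrt{2}} \left(-15\right) = - \frac{10}{-5 + 5 \sqrt{2}} \left(-15\right) = \frac{150}{-5 + 5 \sqrt{2}}$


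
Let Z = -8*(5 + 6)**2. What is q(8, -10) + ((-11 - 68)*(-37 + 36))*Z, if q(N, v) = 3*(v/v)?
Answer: -76469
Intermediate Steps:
q(N, v) = 3 (q(N, v) = 3*1 = 3)
Z = -968 (Z = -8*11**2 = -8*121 = -968)
q(8, -10) + ((-11 - 68)*(-37 + 36))*Z = 3 + ((-11 - 68)*(-37 + 36))*(-968) = 3 - 79*(-1)*(-968) = 3 + 79*(-968) = 3 - 76472 = -76469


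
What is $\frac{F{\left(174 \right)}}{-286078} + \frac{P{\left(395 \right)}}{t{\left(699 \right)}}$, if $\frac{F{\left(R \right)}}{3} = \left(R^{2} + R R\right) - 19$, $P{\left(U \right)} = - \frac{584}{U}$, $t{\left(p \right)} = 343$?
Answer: $- \frac{24771010067}{38759277830} \approx -0.6391$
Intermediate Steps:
$F{\left(R \right)} = -57 + 6 R^{2}$ ($F{\left(R \right)} = 3 \left(\left(R^{2} + R R\right) - 19\right) = 3 \left(\left(R^{2} + R^{2}\right) - 19\right) = 3 \left(2 R^{2} - 19\right) = 3 \left(-19 + 2 R^{2}\right) = -57 + 6 R^{2}$)
$\frac{F{\left(174 \right)}}{-286078} + \frac{P{\left(395 \right)}}{t{\left(699 \right)}} = \frac{-57 + 6 \cdot 174^{2}}{-286078} + \frac{\left(-584\right) \frac{1}{395}}{343} = \left(-57 + 6 \cdot 30276\right) \left(- \frac{1}{286078}\right) + \left(-584\right) \frac{1}{395} \cdot \frac{1}{343} = \left(-57 + 181656\right) \left(- \frac{1}{286078}\right) - \frac{584}{135485} = 181599 \left(- \frac{1}{286078}\right) - \frac{584}{135485} = - \frac{181599}{286078} - \frac{584}{135485} = - \frac{24771010067}{38759277830}$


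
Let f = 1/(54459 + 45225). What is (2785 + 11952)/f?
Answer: 1469043108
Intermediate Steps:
f = 1/99684 ≈ 1.0032e-5
(2785 + 11952)/f = (2785 + 11952)/(1/99684) = 14737*99684 = 1469043108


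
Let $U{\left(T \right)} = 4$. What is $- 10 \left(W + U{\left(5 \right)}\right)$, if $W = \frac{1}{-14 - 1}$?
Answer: $- \frac{118}{3} \approx -39.333$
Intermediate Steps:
$W = - \frac{1}{15}$ ($W = \frac{1}{-15} = - \frac{1}{15} \approx -0.066667$)
$- 10 \left(W + U{\left(5 \right)}\right) = - 10 \left(- \frac{1}{15} + 4\right) = \left(-10\right) \frac{59}{15} = - \frac{118}{3}$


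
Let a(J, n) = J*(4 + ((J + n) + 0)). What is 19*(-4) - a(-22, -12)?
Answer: -736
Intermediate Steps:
a(J, n) = J*(4 + J + n) (a(J, n) = J*(4 + (J + n)) = J*(4 + J + n))
19*(-4) - a(-22, -12) = 19*(-4) - (-22)*(4 - 22 - 12) = -76 - (-22)*(-30) = -76 - 1*660 = -76 - 660 = -736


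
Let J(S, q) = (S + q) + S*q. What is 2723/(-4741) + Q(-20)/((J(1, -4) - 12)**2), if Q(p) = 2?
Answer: -973521/1711501 ≈ -0.56881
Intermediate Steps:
J(S, q) = S + q + S*q
2723/(-4741) + Q(-20)/((J(1, -4) - 12)**2) = 2723/(-4741) + 2/(((1 - 4 + 1*(-4)) - 12)**2) = 2723*(-1/4741) + 2/(((1 - 4 - 4) - 12)**2) = -2723/4741 + 2/((-7 - 12)**2) = -2723/4741 + 2/((-19)**2) = -2723/4741 + 2/361 = -973521/1711501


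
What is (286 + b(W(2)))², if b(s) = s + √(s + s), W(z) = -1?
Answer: (285 + I*√2)² ≈ 81223.0 + 806.1*I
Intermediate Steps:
b(s) = s + √2*√s (b(s) = s + √(2*s) = s + √2*√s)
(286 + b(W(2)))² = (286 + (-1 + √2*√(-1)))² = (286 + (-1 + √2*I))² = (286 + (-1 + I*√2))² = (285 + I*√2)²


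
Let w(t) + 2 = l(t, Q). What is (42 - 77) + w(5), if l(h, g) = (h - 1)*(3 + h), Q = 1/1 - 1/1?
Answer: -5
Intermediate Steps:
Q = 0 (Q = 1*1 - 1*1 = 1 - 1 = 0)
l(h, g) = (-1 + h)*(3 + h)
w(t) = -5 + t² + 2*t (w(t) = -2 + (-3 + t² + 2*t) = -5 + t² + 2*t)
(42 - 77) + w(5) = (42 - 77) + (-5 + 5² + 2*5) = -35 + (-5 + 25 + 10) = -35 + 30 = -5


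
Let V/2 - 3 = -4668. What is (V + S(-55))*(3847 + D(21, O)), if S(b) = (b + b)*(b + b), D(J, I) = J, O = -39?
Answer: 10714360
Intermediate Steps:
V = -9330 (V = 6 + 2*(-4668) = 6 - 9336 = -9330)
S(b) = 4*b² (S(b) = (2*b)*(2*b) = 4*b²)
(V + S(-55))*(3847 + D(21, O)) = (-9330 + 4*(-55)²)*(3847 + 21) = (-9330 + 4*3025)*3868 = (-9330 + 12100)*3868 = 2770*3868 = 10714360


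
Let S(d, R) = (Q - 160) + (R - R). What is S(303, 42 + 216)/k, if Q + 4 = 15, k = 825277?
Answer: -149/825277 ≈ -0.00018055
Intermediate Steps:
Q = 11 (Q = -4 + 15 = 11)
S(d, R) = -149 (S(d, R) = (11 - 160) + (R - R) = -149 + 0 = -149)
S(303, 42 + 216)/k = -149/825277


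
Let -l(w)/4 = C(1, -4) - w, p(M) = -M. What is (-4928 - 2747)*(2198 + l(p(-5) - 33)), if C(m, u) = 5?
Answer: -15856550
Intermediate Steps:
l(w) = -20 + 4*w (l(w) = -4*(5 - w) = -20 + 4*w)
(-4928 - 2747)*(2198 + l(p(-5) - 33)) = (-4928 - 2747)*(2198 + (-20 + 4*(-1*(-5) - 33))) = -7675*(2198 + (-20 + 4*(5 - 33))) = -7675*(2198 + (-20 + 4*(-28))) = -7675*(2198 + (-20 - 112)) = -7675*(2198 - 132) = -7675*2066 = -15856550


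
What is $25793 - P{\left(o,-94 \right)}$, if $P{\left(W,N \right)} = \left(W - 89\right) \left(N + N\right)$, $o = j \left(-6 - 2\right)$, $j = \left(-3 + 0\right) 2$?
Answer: $18085$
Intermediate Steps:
$j = -6$ ($j = \left(-3\right) 2 = -6$)
$o = 48$ ($o = - 6 \left(-6 - 2\right) = \left(-6\right) \left(-8\right) = 48$)
$P{\left(W,N \right)} = 2 N \left(-89 + W\right)$ ($P{\left(W,N \right)} = \left(-89 + W\right) 2 N = 2 N \left(-89 + W\right)$)
$25793 - P{\left(o,-94 \right)} = 25793 - 2 \left(-94\right) \left(-89 + 48\right) = 25793 - 2 \left(-94\right) \left(-41\right) = 25793 - 7708 = 18085$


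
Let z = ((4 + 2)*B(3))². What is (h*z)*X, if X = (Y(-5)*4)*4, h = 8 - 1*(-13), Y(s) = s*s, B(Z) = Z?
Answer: 2721600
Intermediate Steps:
Y(s) = s²
h = 21 (h = 8 + 13 = 21)
X = 400 (X = ((-5)²*4)*4 = (25*4)*4 = 100*4 = 400)
z = 324 (z = ((4 + 2)*3)² = (6*3)² = 18² = 324)
(h*z)*X = (21*324)*400 = 6804*400 = 2721600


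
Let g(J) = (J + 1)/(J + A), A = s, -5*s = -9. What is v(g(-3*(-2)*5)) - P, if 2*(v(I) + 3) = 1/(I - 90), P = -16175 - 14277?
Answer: 862011031/28310 ≈ 30449.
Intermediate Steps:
s = 9/5 (s = -⅕*(-9) = 9/5 ≈ 1.8000)
P = -30452
A = 9/5 ≈ 1.8000
g(J) = (1 + J)/(9/5 + J) (g(J) = (J + 1)/(J + 9/5) = (1 + J)/(9/5 + J))
v(I) = -3 + 1/(2*(-90 + I)) (v(I) = -3 + 1/(2*(I - 90)) = -3 + 1/(2*(-90 + I)))
v(g(-3*(-2)*5)) - P = (541 - 30*(1 - 3*(-2)*5)/(9 + 5*(-3*(-2)*5)))/(2*(-90 + 5*(1 - 3*(-2)*5)/(9 + 5*(-3*(-2)*5)))) - 1*(-30452) = (541 - 30*(1 + 6*5)/(9 + 5*(6*5)))/(2*(-90 + 5*(1 + 6*5)/(9 + 5*(6*5)))) + 30452 = (541 - 30*(1 + 30)/(9 + 5*30))/(2*(-90 + 5*(1 + 30)/(9 + 5*30))) + 30452 = (541 - 30*31/(9 + 150))/(2*(-90 + 5*31/(9 + 150))) + 30452 = (541 - 30*31/159)/(2*(-90 + 5*31/159)) + 30452 = (541 - 30*31/159)/(2*(-90 + 5*(1/159)*31)) + 30452 = (541 - 6*155/159)/(2*(-90 + 155/159)) + 30452 = (541 - 310/53)/(2*(-14155/159)) + 30452 = (½)*(-159/14155)*(28363/53) + 30452 = -85089/28310 + 30452 = 862011031/28310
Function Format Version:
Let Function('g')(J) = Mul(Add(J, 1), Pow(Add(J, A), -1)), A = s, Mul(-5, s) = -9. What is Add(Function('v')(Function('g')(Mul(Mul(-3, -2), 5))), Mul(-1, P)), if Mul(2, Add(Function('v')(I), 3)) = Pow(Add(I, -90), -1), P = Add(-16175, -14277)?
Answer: Rational(862011031, 28310) ≈ 30449.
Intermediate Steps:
s = Rational(9, 5) (s = Mul(Rational(-1, 5), -9) = Rational(9, 5) ≈ 1.8000)
P = -30452
A = Rational(9, 5) ≈ 1.8000
Function('g')(J) = Mul(Pow(Add(Rational(9, 5), J), -1), Add(1, J)) (Function('g')(J) = Mul(Add(J, 1), Pow(Add(J, Rational(9, 5)), -1)) = Mul(Add(1, J), Pow(Add(Rational(9, 5), J), -1)) = Mul(Pow(Add(Rational(9, 5), J), -1), Add(1, J)))
Function('v')(I) = Add(-3, Mul(Rational(1, 2), Pow(Add(-90, I), -1))) (Function('v')(I) = Add(-3, Mul(Rational(1, 2), Pow(Add(I, -90), -1))) = Add(-3, Mul(Rational(1, 2), Pow(Add(-90, I), -1))))
Add(Function('v')(Function('g')(Mul(Mul(-3, -2), 5))), Mul(-1, P)) = Add(Mul(Rational(1, 2), Pow(Add(-90, Mul(5, Pow(Add(9, Mul(5, Mul(Mul(-3, -2), 5))), -1), Add(1, Mul(Mul(-3, -2), 5)))), -1), Add(541, Mul(-6, Mul(5, Pow(Add(9, Mul(5, Mul(Mul(-3, -2), 5))), -1), Add(1, Mul(Mul(-3, -2), 5)))))), Mul(-1, -30452)) = Add(Mul(Rational(1, 2), Pow(Add(-90, Mul(5, Pow(Add(9, Mul(5, Mul(6, 5))), -1), Add(1, Mul(6, 5)))), -1), Add(541, Mul(-6, Mul(5, Pow(Add(9, Mul(5, Mul(6, 5))), -1), Add(1, Mul(6, 5)))))), 30452) = Add(Mul(Rational(1, 2), Pow(Add(-90, Mul(5, Pow(Add(9, Mul(5, 30)), -1), Add(1, 30))), -1), Add(541, Mul(-6, Mul(5, Pow(Add(9, Mul(5, 30)), -1), Add(1, 30))))), 30452) = Add(Mul(Rational(1, 2), Pow(Add(-90, Mul(5, Pow(Add(9, 150), -1), 31)), -1), Add(541, Mul(-6, Mul(5, Pow(Add(9, 150), -1), 31)))), 30452) = Add(Mul(Rational(1, 2), Pow(Add(-90, Mul(5, Pow(159, -1), 31)), -1), Add(541, Mul(-6, Mul(5, Pow(159, -1), 31)))), 30452) = Add(Mul(Rational(1, 2), Pow(Add(-90, Mul(5, Rational(1, 159), 31)), -1), Add(541, Mul(-6, Mul(5, Rational(1, 159), 31)))), 30452) = Add(Mul(Rational(1, 2), Pow(Add(-90, Rational(155, 159)), -1), Add(541, Mul(-6, Rational(155, 159)))), 30452) = Add(Mul(Rational(1, 2), Pow(Rational(-14155, 159), -1), Add(541, Rational(-310, 53))), 30452) = Add(Mul(Rational(1, 2), Rational(-159, 14155), Rational(28363, 53)), 30452) = Add(Rational(-85089, 28310), 30452) = Rational(862011031, 28310)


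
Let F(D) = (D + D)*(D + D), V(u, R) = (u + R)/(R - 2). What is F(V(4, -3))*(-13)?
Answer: -52/25 ≈ -2.0800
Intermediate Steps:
V(u, R) = (R + u)/(-2 + R)
F(D) = 4*D² (F(D) = (2*D)*(2*D) = 4*D²)
F(V(4, -3))*(-13) = (4*((-3 + 4)/(-2 - 3))²)*(-13) = (4*(1/(-5))²)*(-13) = (4*(-⅕*1)²)*(-13) = (4*(-⅕)²)*(-13) = (4*(1/25))*(-13) = (4/25)*(-13) = -52/25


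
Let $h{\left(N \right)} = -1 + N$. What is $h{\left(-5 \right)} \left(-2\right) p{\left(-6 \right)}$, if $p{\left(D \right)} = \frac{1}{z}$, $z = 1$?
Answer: $12$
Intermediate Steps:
$p{\left(D \right)} = 1$ ($p{\left(D \right)} = 1^{-1} = 1$)
$h{\left(-5 \right)} \left(-2\right) p{\left(-6 \right)} = \left(-1 - 5\right) \left(-2\right) 1 = \left(-6\right) \left(-2\right) 1 = 12 \cdot 1 = 12$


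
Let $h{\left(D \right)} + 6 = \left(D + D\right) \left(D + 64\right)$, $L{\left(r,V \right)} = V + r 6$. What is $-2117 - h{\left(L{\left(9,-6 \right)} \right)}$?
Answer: $-12863$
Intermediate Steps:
$L{\left(r,V \right)} = V + 6 r$
$h{\left(D \right)} = -6 + 2 D \left(64 + D\right)$ ($h{\left(D \right)} = -6 + \left(D + D\right) \left(D + 64\right) = -6 + 2 D \left(64 + D\right)$)
$-2117 - h{\left(L{\left(9,-6 \right)} \right)} = -2117 - \left(-6 + 2 \left(-6 + 6 \cdot 9\right)^{2} + 128 \left(-6 + 6 \cdot 9\right)\right) = -2117 - \left(-6 + 2 \left(-6 + 54\right)^{2} + 128 \left(-6 + 54\right)\right) = -2117 - \left(-6 + 2 \cdot 48^{2} + 128 \cdot 48\right) = -2117 - \left(-6 + 2 \cdot 2304 + 6144\right) = -2117 - \left(-6 + 4608 + 6144\right) = -2117 - 10746 = -12863$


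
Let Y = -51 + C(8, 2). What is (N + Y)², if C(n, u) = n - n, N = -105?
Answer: 24336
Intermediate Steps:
C(n, u) = 0
Y = -51 (Y = -51 + 0 = -51)
(N + Y)² = (-105 - 51)² = (-156)² = 24336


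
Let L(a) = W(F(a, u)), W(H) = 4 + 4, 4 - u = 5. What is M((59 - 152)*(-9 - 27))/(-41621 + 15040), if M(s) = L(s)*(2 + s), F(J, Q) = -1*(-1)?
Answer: -26800/26581 ≈ -1.0082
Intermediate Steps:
u = -1 (u = 4 - 1*5 = 4 - 5 = -1)
F(J, Q) = 1
W(H) = 8
L(a) = 8
M(s) = 16 + 8*s (M(s) = 8*(2 + s) = 16 + 8*s)
M((59 - 152)*(-9 - 27))/(-41621 + 15040) = (16 + 8*((59 - 152)*(-9 - 27)))/(-41621 + 15040) = (16 + 8*(-93*(-36)))/(-26581) = (16 + 8*3348)*(-1/26581) = (16 + 26784)*(-1/26581) = 26800*(-1/26581) = -26800/26581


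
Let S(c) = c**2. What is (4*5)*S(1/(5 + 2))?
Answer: 20/49 ≈ 0.40816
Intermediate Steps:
(4*5)*S(1/(5 + 2)) = (4*5)*(1/(5 + 2))**2 = 20*(1/7)**2 = 20*(1/49) = 20/49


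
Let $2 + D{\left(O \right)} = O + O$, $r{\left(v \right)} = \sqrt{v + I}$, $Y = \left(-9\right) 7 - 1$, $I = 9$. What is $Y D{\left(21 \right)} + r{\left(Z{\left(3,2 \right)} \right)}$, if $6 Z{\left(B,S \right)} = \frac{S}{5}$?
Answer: $-2560 + \frac{2 \sqrt{510}}{15} \approx -2557.0$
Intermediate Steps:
$Z{\left(B,S \right)} = \frac{S}{30}$ ($Z{\left(B,S \right)} = \frac{S \frac{1}{5}}{6} = \frac{\frac{1}{5} S}{6} = \frac{S}{30}$)
$Y = -64$ ($Y = -63 - 1 = -64$)
$r{\left(v \right)} = \sqrt{9 + v}$ ($r{\left(v \right)} = \sqrt{v + 9} = \sqrt{9 + v}$)
$D{\left(O \right)} = -2 + 2 O$ ($D{\left(O \right)} = -2 + \left(O + O\right) = -2 + 2 O$)
$Y D{\left(21 \right)} + r{\left(Z{\left(3,2 \right)} \right)} = - 64 \left(-2 + 2 \cdot 21\right) + \sqrt{9 + \frac{1}{30} \cdot 2} = - 64 \left(-2 + 42\right) + \sqrt{9 + \frac{1}{15}} = \left(-64\right) 40 + \sqrt{\frac{136}{15}} = -2560 + \frac{2 \sqrt{510}}{15}$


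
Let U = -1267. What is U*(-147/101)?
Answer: 186249/101 ≈ 1844.0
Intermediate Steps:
U*(-147/101) = -(-186249)/101 = -1267*(-147/101) = 186249/101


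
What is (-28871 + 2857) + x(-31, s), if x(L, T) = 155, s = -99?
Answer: -25859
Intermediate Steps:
(-28871 + 2857) + x(-31, s) = (-28871 + 2857) + 155 = -26014 + 155 = -25859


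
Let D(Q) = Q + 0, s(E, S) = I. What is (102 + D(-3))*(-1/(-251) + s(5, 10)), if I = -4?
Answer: -99297/251 ≈ -395.61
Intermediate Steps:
s(E, S) = -4
D(Q) = Q
(102 + D(-3))*(-1/(-251) + s(5, 10)) = (102 - 3)*(-1/(-251) - 4) = 99*(-1*(-1/251) - 4) = 99*(1/251 - 4) = 99*(-1003/251) = -99297/251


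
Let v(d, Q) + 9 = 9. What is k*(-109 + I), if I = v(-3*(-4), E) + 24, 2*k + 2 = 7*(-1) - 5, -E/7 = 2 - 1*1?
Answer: 595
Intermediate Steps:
E = -7 (E = -7*(2 - 1*1) = -7*(2 - 1) = -7*1 = -7)
v(d, Q) = 0 (v(d, Q) = -9 + 9 = 0)
k = -7 (k = -1 + (7*(-1) - 5)/2 = -1 + (-7 - 5)/2 = -1 + (½)*(-12) = -1 - 6 = -7)
I = 24 (I = 0 + 24 = 24)
k*(-109 + I) = -7*(-109 + 24) = -7*(-85) = 595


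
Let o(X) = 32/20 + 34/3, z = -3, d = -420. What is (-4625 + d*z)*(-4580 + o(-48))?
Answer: 46104538/3 ≈ 1.5368e+7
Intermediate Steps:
o(X) = 194/15 (o(X) = 32*(1/20) + 34*(1/3) = 8/5 + 34/3 = 194/15)
(-4625 + d*z)*(-4580 + o(-48)) = (-4625 - 420*(-3))*(-4580 + 194/15) = (-4625 + 1260)*(-68506/15) = -3365*(-68506/15) = 46104538/3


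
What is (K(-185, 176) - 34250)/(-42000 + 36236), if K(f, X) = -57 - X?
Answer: 34483/5764 ≈ 5.9825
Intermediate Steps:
(K(-185, 176) - 34250)/(-42000 + 36236) = ((-57 - 1*176) - 34250)/(-42000 + 36236) = ((-57 - 176) - 34250)/(-5764) = (-233 - 34250)*(-1/5764) = -34483*(-1/5764) = 34483/5764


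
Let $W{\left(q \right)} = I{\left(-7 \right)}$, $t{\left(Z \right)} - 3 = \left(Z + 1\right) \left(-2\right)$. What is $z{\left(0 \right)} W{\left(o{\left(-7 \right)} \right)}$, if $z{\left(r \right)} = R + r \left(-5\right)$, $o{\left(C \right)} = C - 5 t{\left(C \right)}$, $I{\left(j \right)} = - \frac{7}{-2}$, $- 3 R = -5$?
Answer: $\frac{35}{6} \approx 5.8333$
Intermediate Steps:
$R = \frac{5}{3}$ ($R = \left(- \frac{1}{3}\right) \left(-5\right) = \frac{5}{3} \approx 1.6667$)
$t{\left(Z \right)} = 1 - 2 Z$ ($t{\left(Z \right)} = 3 + \left(Z + 1\right) \left(-2\right) = 3 + \left(1 + Z\right) \left(-2\right) = 3 - \left(2 + 2 Z\right) = 1 - 2 Z$)
$I{\left(j \right)} = \frac{7}{2}$ ($I{\left(j \right)} = \left(-7\right) \left(- \frac{1}{2}\right) = \frac{7}{2}$)
$o{\left(C \right)} = -5 + 11 C$ ($o{\left(C \right)} = C - 5 \left(1 - 2 C\right) = C + \left(-5 + 10 C\right) = -5 + 11 C$)
$W{\left(q \right)} = \frac{7}{2}$
$z{\left(r \right)} = \frac{5}{3} - 5 r$ ($z{\left(r \right)} = \frac{5}{3} + r \left(-5\right) = \frac{5}{3} - 5 r$)
$z{\left(0 \right)} W{\left(o{\left(-7 \right)} \right)} = \left(\frac{5}{3} - 0\right) \frac{7}{2} = \left(\frac{5}{3} + 0\right) \frac{7}{2} = \frac{5}{3} \cdot \frac{7}{2} = \frac{35}{6}$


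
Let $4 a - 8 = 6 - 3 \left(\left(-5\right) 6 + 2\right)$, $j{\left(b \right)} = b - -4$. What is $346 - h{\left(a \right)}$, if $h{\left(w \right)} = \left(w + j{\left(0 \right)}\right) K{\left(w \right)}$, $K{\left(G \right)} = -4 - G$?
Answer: $\frac{4633}{4} \approx 1158.3$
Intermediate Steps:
$j{\left(b \right)} = 4 + b$ ($j{\left(b \right)} = b + 4 = 4 + b$)
$a = \frac{49}{2}$ ($a = 2 + \frac{6 - 3 \left(\left(-5\right) 6 + 2\right)}{4} = 2 + \frac{6 - 3 \left(-30 + 2\right)}{4} = 2 + \frac{6 - -84}{4} = 2 + \frac{6 + 84}{4} = 2 + \frac{1}{4} \cdot 90 = 2 + \frac{45}{2} = \frac{49}{2} \approx 24.5$)
$h{\left(w \right)} = \left(-4 - w\right) \left(4 + w\right)$ ($h{\left(w \right)} = \left(w + \left(4 + 0\right)\right) \left(-4 - w\right) = \left(w + 4\right) \left(-4 - w\right) = \left(4 + w\right) \left(-4 - w\right) = \left(-4 - w\right) \left(4 + w\right)$)
$346 - h{\left(a \right)} = 346 - - \left(4 + \frac{49}{2}\right)^{2} = 346 - - \left(\frac{57}{2}\right)^{2} = 346 - \left(-1\right) \frac{3249}{4} = 346 - - \frac{3249}{4} = 346 + \frac{3249}{4} = \frac{4633}{4}$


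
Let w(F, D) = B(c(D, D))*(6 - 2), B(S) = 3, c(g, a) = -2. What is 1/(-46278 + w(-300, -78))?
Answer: -1/46266 ≈ -2.1614e-5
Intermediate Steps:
w(F, D) = 12 (w(F, D) = 3*(6 - 2) = 3*4 = 12)
1/(-46278 + w(-300, -78)) = 1/(-46278 + 12) = 1/(-46266) = -1/46266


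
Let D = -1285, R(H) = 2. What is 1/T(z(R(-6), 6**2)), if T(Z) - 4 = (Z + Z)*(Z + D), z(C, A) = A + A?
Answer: -1/174668 ≈ -5.7251e-6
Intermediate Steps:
z(C, A) = 2*A
T(Z) = 4 + 2*Z*(-1285 + Z) (T(Z) = 4 + (Z + Z)*(Z - 1285) = 4 + (2*Z)*(-1285 + Z) = 4 + 2*Z*(-1285 + Z))
1/T(z(R(-6), 6**2)) = 1/(4 - 5140*6**2 + 2*(2*6**2)**2) = 1/(4 - 5140*36 + 2*(2*36)**2) = 1/(4 - 2570*72 + 2*72**2) = 1/(4 - 185040 + 2*5184) = 1/(4 - 185040 + 10368) = 1/(-174668) = -1/174668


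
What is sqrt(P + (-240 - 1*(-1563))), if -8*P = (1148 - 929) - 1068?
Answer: sqrt(22866)/4 ≈ 37.804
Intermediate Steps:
P = 849/8 (P = -((1148 - 929) - 1068)/8 = -(219 - 1068)/8 = -1/8*(-849) = 849/8 ≈ 106.13)
sqrt(P + (-240 - 1*(-1563))) = sqrt(849/8 + (-240 - 1*(-1563))) = sqrt(849/8 + (-240 + 1563)) = sqrt(849/8 + 1323) = sqrt(11433/8) = sqrt(22866)/4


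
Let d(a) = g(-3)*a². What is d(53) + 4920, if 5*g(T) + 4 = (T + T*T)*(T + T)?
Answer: -17552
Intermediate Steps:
g(T) = -⅘ + 2*T*(T + T²)/5 (g(T) = -⅘ + ((T + T*T)*(T + T))/5 = -⅘ + ((T + T²)*(2*T))/5 = -⅘ + (2*T*(T + T²))/5 = -⅘ + 2*T*(T + T²)/5)
d(a) = -8*a² (d(a) = (-⅘ + (⅖)*(-3)² + (⅖)*(-3)³)*a² = (-⅘ + (⅖)*9 + (⅖)*(-27))*a² = (-⅘ + 18/5 - 54/5)*a² = -8*a²)
d(53) + 4920 = -8*53² + 4920 = -8*2809 + 4920 = -22472 + 4920 = -17552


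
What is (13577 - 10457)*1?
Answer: 3120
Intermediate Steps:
(13577 - 10457)*1 = 3120*1 = 3120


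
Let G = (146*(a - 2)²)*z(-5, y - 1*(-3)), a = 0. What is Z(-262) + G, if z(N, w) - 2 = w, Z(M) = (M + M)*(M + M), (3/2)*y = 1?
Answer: 833656/3 ≈ 2.7789e+5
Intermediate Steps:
y = ⅔ (y = (⅔)*1 = ⅔ ≈ 0.66667)
Z(M) = 4*M² (Z(M) = (2*M)*(2*M) = 4*M²)
z(N, w) = 2 + w
G = 9928/3 (G = (146*(0 - 2)²)*(2 + (⅔ - 1*(-3))) = (146*(-2)²)*(2 + (⅔ + 3)) = (146*4)*(2 + 11/3) = 584*(17/3) = 9928/3 ≈ 3309.3)
Z(-262) + G = 4*(-262)² + 9928/3 = 4*68644 + 9928/3 = 274576 + 9928/3 = 833656/3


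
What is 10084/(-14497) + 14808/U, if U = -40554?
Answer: -103936352/97985223 ≈ -1.0607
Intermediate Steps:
10084/(-14497) + 14808/U = 10084/(-14497) + 14808/(-40554) = 10084*(-1/14497) + 14808*(-1/40554) = -10084/14497 - 2468/6759 = -103936352/97985223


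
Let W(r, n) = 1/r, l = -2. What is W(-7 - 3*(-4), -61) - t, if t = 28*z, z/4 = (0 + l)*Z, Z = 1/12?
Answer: 283/15 ≈ 18.867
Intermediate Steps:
Z = 1/12 ≈ 0.083333
z = -⅔ (z = 4*((0 - 2)*(1/12)) = 4*(-2*1/12) = 4*(-⅙) = -⅔ ≈ -0.66667)
t = -56/3 (t = 28*(-⅔) = -56/3 ≈ -18.667)
W(-7 - 3*(-4), -61) - t = 1/(-7 - 3*(-4)) - 1*(-56/3) = 1/(-7 + 12) + 56/3 = 1/5 + 56/3 = ⅕ + 56/3 = 283/15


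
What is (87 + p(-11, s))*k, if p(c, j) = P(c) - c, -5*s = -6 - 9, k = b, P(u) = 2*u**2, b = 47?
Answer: 15980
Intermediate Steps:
k = 47
s = 3 (s = -(-6 - 9)/5 = -1/5*(-15) = 3)
p(c, j) = -c + 2*c**2 (p(c, j) = 2*c**2 - c = -c + 2*c**2)
(87 + p(-11, s))*k = (87 - 11*(-1 + 2*(-11)))*47 = (87 - 11*(-1 - 22))*47 = (87 - 11*(-23))*47 = (87 + 253)*47 = 340*47 = 15980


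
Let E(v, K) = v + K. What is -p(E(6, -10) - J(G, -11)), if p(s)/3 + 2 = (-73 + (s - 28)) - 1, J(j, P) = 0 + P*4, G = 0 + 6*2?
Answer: 192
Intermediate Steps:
G = 12 (G = 0 + 12 = 12)
J(j, P) = 4*P (J(j, P) = 0 + 4*P = 4*P)
E(v, K) = K + v
p(s) = -312 + 3*s (p(s) = -6 + 3*((-73 + (s - 28)) - 1) = -6 + 3*((-73 + (-28 + s)) - 1) = -6 + 3*((-101 + s) - 1) = -6 + 3*(-102 + s) = -6 + (-306 + 3*s) = -312 + 3*s)
-p(E(6, -10) - J(G, -11)) = -(-312 + 3*((-10 + 6) - 4*(-11))) = -(-312 + 3*(-4 - 1*(-44))) = -(-312 + 3*(-4 + 44)) = -(-312 + 3*40) = -(-312 + 120) = -1*(-192) = 192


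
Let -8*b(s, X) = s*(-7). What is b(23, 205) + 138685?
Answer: 1109641/8 ≈ 1.3871e+5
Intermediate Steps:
b(s, X) = 7*s/8 (b(s, X) = -s*(-7)/8 = -(-7)*s/8 = 7*s/8)
b(23, 205) + 138685 = (7/8)*23 + 138685 = 161/8 + 138685 = 1109641/8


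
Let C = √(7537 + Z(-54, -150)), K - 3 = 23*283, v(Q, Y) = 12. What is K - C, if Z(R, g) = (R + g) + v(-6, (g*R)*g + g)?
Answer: 6512 - √7345 ≈ 6426.3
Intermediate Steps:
K = 6512 (K = 3 + 23*283 = 3 + 6509 = 6512)
Z(R, g) = 12 + R + g (Z(R, g) = (R + g) + 12 = 12 + R + g)
C = √7345 (C = √(7537 + (12 - 54 - 150)) = √(7537 - 192) = √7345 ≈ 85.703)
K - C = 6512 - √7345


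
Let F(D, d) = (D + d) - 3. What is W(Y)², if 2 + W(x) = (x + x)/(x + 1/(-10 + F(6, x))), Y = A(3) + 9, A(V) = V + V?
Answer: 4/14641 ≈ 0.00027321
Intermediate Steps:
F(D, d) = -3 + D + d
A(V) = 2*V
Y = 15 (Y = 2*3 + 9 = 6 + 9 = 15)
W(x) = -2 + 2*x/(x + 1/(-7 + x)) (W(x) = -2 + (x + x)/(x + 1/(-10 + (-3 + 6 + x))) = -2 + (2*x)/(x + 1/(-10 + (3 + x))) = -2 + (2*x)/(x + 1/(-7 + x)) = -2 + 2*x/(x + 1/(-7 + x)))
W(Y)² = (-2/(1 + 15² - 7*15))² = (-2/(1 + 225 - 105))² = (-2/121)² = 4/14641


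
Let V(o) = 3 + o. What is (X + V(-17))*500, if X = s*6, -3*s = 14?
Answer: -21000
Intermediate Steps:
s = -14/3 (s = -⅓*14 = -14/3 ≈ -4.6667)
X = -28 (X = -14/3*6 = -28)
(X + V(-17))*500 = (-28 + (3 - 17))*500 = (-28 - 14)*500 = -42*500 = -21000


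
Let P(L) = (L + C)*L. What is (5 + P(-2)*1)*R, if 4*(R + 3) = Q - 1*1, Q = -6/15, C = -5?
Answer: -1273/20 ≈ -63.650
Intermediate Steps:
P(L) = L*(-5 + L) (P(L) = (L - 5)*L = (-5 + L)*L = L*(-5 + L))
Q = -2/5 (Q = -6*1/15 = -2/5 ≈ -0.40000)
R = -67/20 (R = -3 + (-2/5 - 1*1)/4 = -3 + (-2/5 - 1)/4 = -3 + (1/4)*(-7/5) = -3 - 7/20 = -67/20 ≈ -3.3500)
(5 + P(-2)*1)*R = (5 - 2*(-5 - 2)*1)*(-67/20) = (5 - 2*(-7)*1)*(-67/20) = (5 + 14*1)*(-67/20) = (5 + 14)*(-67/20) = 19*(-67/20) = -1273/20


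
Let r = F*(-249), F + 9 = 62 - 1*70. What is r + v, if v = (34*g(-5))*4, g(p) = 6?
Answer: 5049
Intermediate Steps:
F = -17 (F = -9 + (62 - 1*70) = -9 + (62 - 70) = -9 - 8 = -17)
v = 816 (v = (34*6)*4 = 204*4 = 816)
r = 4233 (r = -17*(-249) = 4233)
r + v = 4233 + 816 = 5049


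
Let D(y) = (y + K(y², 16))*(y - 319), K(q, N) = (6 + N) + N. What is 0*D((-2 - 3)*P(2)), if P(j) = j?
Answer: 0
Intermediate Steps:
K(q, N) = 6 + 2*N
D(y) = (-319 + y)*(38 + y) (D(y) = (y + (6 + 2*16))*(y - 319) = (y + (6 + 32))*(-319 + y) = (y + 38)*(-319 + y) = (38 + y)*(-319 + y) = (-319 + y)*(38 + y))
0*D((-2 - 3)*P(2)) = 0*(-12122 + ((-2 - 3)*2)² - 281*(-2 - 3)*2) = 0*(-12122 + (-5*2)² - (-1405)*2) = 0*(-12122 + (-10)² - 281*(-10)) = 0*(-12122 + 100 + 2810) = 0*(-9212) = 0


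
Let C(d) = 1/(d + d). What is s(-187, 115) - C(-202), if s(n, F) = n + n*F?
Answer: -8763567/404 ≈ -21692.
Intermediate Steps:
s(n, F) = n + F*n
C(d) = 1/(2*d)
s(-187, 115) - C(-202) = -187*(1 + 115) - 1/(2*(-202)) = -187*116 - (-1)/(2*202) = -21692 - 1*(-1/404) = -21692 + 1/404 = -8763567/404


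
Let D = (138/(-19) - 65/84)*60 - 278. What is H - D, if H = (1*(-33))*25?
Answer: -8616/133 ≈ -64.782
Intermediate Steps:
D = -101109/133 (D = (138*(-1/19) - 65*1/84)*60 - 278 = (-138/19 - 65/84)*60 - 278 = -12827/1596*60 - 278 = -64135/133 - 278 = -101109/133 ≈ -760.22)
H = -825 (H = -33*25 = -825)
H - D = -825 - 1*(-101109/133) = -825 + 101109/133 = -8616/133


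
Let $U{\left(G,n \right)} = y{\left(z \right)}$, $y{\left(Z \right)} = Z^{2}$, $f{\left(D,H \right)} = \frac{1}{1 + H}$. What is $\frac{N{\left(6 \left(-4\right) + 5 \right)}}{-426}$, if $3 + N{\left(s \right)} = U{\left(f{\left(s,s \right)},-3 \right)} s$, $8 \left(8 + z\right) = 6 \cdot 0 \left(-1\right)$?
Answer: $\frac{1219}{426} \approx 2.8615$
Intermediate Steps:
$z = -8$ ($z = -8 + \frac{6 \cdot 0 \left(-1\right)}{8} = -8 + \frac{0 \left(-1\right)}{8} = -8 + \frac{1}{8} \cdot 0 = -8 + 0 = -8$)
$U{\left(G,n \right)} = 64$ ($U{\left(G,n \right)} = \left(-8\right)^{2} = 64$)
$N{\left(s \right)} = -3 + 64 s$
$\frac{N{\left(6 \left(-4\right) + 5 \right)}}{-426} = \frac{-3 + 64 \left(6 \left(-4\right) + 5\right)}{-426} = \left(-3 + 64 \left(-24 + 5\right)\right) \left(- \frac{1}{426}\right) = \left(-3 + 64 \left(-19\right)\right) \left(- \frac{1}{426}\right) = \left(-3 - 1216\right) \left(- \frac{1}{426}\right) = \left(-1219\right) \left(- \frac{1}{426}\right) = \frac{1219}{426}$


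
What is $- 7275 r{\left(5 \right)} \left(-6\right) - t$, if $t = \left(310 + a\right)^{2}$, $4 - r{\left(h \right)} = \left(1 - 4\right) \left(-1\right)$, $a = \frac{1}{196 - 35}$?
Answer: $- \frac{1359656271}{25921} \approx -52454.0$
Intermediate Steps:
$a = \frac{1}{161} \approx 0.0062112$
$r{\left(h \right)} = 1$ ($r{\left(h \right)} = 4 - \left(1 - 4\right) \left(-1\right) = 4 - \left(-3\right) \left(-1\right) = 4 - 3 = 1$)
$t = \frac{2491107921}{25921}$ ($t = \left(310 + \frac{1}{161}\right)^{2} = \left(\frac{49911}{161}\right)^{2} = \frac{2491107921}{25921} \approx 96104.0$)
$- 7275 r{\left(5 \right)} \left(-6\right) - t = - 7275 \cdot 1 \left(-6\right) - \frac{2491107921}{25921} = \left(-7275\right) \left(-6\right) - \frac{2491107921}{25921} = 43650 - \frac{2491107921}{25921} = - \frac{1359656271}{25921}$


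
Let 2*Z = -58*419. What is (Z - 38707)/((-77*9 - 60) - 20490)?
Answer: 50858/21243 ≈ 2.3941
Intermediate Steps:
Z = -12151 (Z = (-58*419)/2 = (½)*(-24302) = -12151)
(Z - 38707)/((-77*9 - 60) - 20490) = (-12151 - 38707)/((-77*9 - 60) - 20490) = -50858/((-693 - 60) - 20490) = -50858/(-753 - 20490) = -50858/(-21243) = -50858*(-1/21243) = 50858/21243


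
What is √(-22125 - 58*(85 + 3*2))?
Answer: I*√27403 ≈ 165.54*I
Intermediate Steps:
√(-22125 - 58*(85 + 3*2)) = √(-22125 - 58*(85 + 6)) = √(-22125 - 58*91) = √(-22125 - 5278) = √(-27403) = I*√27403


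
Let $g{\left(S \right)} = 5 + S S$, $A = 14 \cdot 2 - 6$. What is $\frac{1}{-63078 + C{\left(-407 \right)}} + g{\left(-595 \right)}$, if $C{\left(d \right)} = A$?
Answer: $\frac{22323715679}{63056} \approx 3.5403 \cdot 10^{5}$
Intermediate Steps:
$A = 22$ ($A = 28 - 6 = 22$)
$C{\left(d \right)} = 22$
$g{\left(S \right)} = 5 + S^{2}$
$\frac{1}{-63078 + C{\left(-407 \right)}} + g{\left(-595 \right)} = \frac{1}{-63078 + 22} + \left(5 + \left(-595\right)^{2}\right) = \frac{1}{-63056} + \left(5 + 354025\right) = - \frac{1}{63056} + 354030 = \frac{22323715679}{63056}$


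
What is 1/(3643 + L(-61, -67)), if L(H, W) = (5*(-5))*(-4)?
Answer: 1/3743 ≈ 0.00026717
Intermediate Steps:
L(H, W) = 100 (L(H, W) = -25*(-4) = 100)
1/(3643 + L(-61, -67)) = 1/(3643 + 100) = 1/3743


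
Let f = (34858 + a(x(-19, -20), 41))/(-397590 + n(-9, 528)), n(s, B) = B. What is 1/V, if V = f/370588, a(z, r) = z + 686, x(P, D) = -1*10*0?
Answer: -6131100519/1481 ≈ -4.1398e+6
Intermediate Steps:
x(P, D) = 0 (x(P, D) = -10*0 = 0)
a(z, r) = 686 + z
f = -5924/66177 (f = (34858 + (686 + 0))/(-397590 + 528) = (34858 + 686)/(-397062) = 35544*(-1/397062) = -5924/66177 ≈ -0.089517)
V = -1481/6131100519 (V = -5924/66177/370588 = -5924/66177*1/370588 = -1481/6131100519 ≈ -2.4156e-7)
1/V = 1/(-1481/6131100519) = -6131100519/1481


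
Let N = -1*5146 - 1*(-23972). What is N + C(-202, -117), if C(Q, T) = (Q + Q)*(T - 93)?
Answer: 103666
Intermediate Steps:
C(Q, T) = 2*Q*(-93 + T) (C(Q, T) = (2*Q)*(-93 + T) = 2*Q*(-93 + T))
N = 18826 (N = -5146 + 23972 = 18826)
N + C(-202, -117) = 18826 + 2*(-202)*(-93 - 117) = 18826 + 2*(-202)*(-210) = 18826 + 84840 = 103666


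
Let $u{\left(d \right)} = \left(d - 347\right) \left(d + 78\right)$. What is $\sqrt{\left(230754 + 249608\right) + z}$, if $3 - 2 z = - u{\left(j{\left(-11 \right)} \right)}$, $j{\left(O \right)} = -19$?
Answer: $\frac{13 \sqrt{11114}}{2} \approx 685.25$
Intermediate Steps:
$u{\left(d \right)} = \left(-347 + d\right) \left(78 + d\right)$
$z = - \frac{21591}{2}$ ($z = \frac{3}{2} - \frac{\left(-1\right) \left(-27066 + \left(-19\right)^{2} - -5111\right)}{2} = \frac{3}{2} - \frac{\left(-1\right) \left(-27066 + 361 + 5111\right)}{2} = \frac{3}{2} - \frac{\left(-1\right) \left(-21594\right)}{2} = \frac{3}{2} - 10797 = - \frac{21591}{2} \approx -10796.0$)
$\sqrt{\left(230754 + 249608\right) + z} = \sqrt{\left(230754 + 249608\right) - \frac{21591}{2}} = \sqrt{480362 - \frac{21591}{2}} = \sqrt{\frac{939133}{2}} = \frac{13 \sqrt{11114}}{2}$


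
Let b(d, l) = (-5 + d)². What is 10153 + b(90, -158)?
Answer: 17378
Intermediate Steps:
10153 + b(90, -158) = 10153 + (-5 + 90)² = 10153 + 85² = 10153 + 7225 = 17378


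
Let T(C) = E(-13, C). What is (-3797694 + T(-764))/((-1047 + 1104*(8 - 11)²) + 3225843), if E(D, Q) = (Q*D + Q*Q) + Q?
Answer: -1602415/1617366 ≈ -0.99076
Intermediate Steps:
E(D, Q) = Q + Q² + D*Q (E(D, Q) = (D*Q + Q²) + Q = (Q² + D*Q) + Q = Q + Q² + D*Q)
T(C) = C*(-12 + C) (T(C) = C*(1 - 13 + C) = C*(-12 + C))
(-3797694 + T(-764))/((-1047 + 1104*(8 - 11)²) + 3225843) = (-3797694 - 764*(-12 - 764))/((-1047 + 1104*(8 - 11)²) + 3225843) = (-3797694 - 764*(-776))/((-1047 + 1104*(-3)²) + 3225843) = (-3797694 + 592864)/((-1047 + 1104*9) + 3225843) = -3204830/((-1047 + 9936) + 3225843) = -3204830/(8889 + 3225843) = -3204830/3234732 = -3204830*1/3234732 = -1602415/1617366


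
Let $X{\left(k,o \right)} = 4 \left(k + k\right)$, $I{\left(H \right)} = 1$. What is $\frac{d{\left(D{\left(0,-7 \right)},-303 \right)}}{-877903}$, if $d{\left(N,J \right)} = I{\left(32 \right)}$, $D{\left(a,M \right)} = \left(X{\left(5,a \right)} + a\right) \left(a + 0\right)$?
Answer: $- \frac{1}{877903} \approx -1.1391 \cdot 10^{-6}$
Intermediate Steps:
$X{\left(k,o \right)} = 8 k$ ($X{\left(k,o \right)} = 4 \cdot 2 k = 8 k$)
$D{\left(a,M \right)} = a \left(40 + a\right)$ ($D{\left(a,M \right)} = \left(8 \cdot 5 + a\right) \left(a + 0\right) = \left(40 + a\right) a = a \left(40 + a\right)$)
$d{\left(N,J \right)} = 1$
$\frac{d{\left(D{\left(0,-7 \right)},-303 \right)}}{-877903} = 1 \frac{1}{-877903} = 1 \left(- \frac{1}{877903}\right) = - \frac{1}{877903}$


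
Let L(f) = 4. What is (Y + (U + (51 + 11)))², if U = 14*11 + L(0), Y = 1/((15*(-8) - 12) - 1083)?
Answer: 71448755401/1476225 ≈ 48400.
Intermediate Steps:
Y = -1/1215 (Y = 1/((-120 - 12) - 1083) = 1/(-132 - 1083) = 1/(-1215) = -1/1215 ≈ -0.00082305)
U = 158 (U = 14*11 + 4 = 154 + 4 = 158)
(Y + (U + (51 + 11)))² = (-1/1215 + (158 + (51 + 11)))² = (-1/1215 + (158 + 62))² = (-1/1215 + 220)² = (267299/1215)² = 71448755401/1476225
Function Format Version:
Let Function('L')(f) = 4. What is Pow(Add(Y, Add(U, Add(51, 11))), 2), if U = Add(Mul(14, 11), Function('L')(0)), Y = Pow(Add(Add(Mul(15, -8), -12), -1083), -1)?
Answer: Rational(71448755401, 1476225) ≈ 48400.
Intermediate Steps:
Y = Rational(-1, 1215) (Y = Pow(Add(Add(-120, -12), -1083), -1) = Pow(Add(-132, -1083), -1) = Pow(-1215, -1) = Rational(-1, 1215) ≈ -0.00082305)
U = 158 (U = Add(Mul(14, 11), 4) = Add(154, 4) = 158)
Pow(Add(Y, Add(U, Add(51, 11))), 2) = Pow(Add(Rational(-1, 1215), Add(158, Add(51, 11))), 2) = Pow(Add(Rational(-1, 1215), Add(158, 62)), 2) = Pow(Add(Rational(-1, 1215), 220), 2) = Pow(Rational(267299, 1215), 2) = Rational(71448755401, 1476225)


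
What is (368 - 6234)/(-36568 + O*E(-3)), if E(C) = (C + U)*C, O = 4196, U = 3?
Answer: 419/2612 ≈ 0.16041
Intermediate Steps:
E(C) = C*(3 + C) (E(C) = (C + 3)*C = (3 + C)*C = C*(3 + C))
(368 - 6234)/(-36568 + O*E(-3)) = (368 - 6234)/(-36568 + 4196*(-3*(3 - 3))) = -5866/(-36568 + 4196*(-3*0)) = -5866/(-36568 + 4196*0) = -5866/(-36568 + 0) = -5866/(-36568) = -5866*(-1/36568) = 419/2612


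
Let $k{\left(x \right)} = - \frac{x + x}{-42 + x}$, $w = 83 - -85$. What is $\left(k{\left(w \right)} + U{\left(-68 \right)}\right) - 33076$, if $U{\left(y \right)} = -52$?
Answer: $- \frac{99392}{3} \approx -33131.0$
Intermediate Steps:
$w = 168$ ($w = 83 + 85 = 168$)
$k{\left(x \right)} = - \frac{2 x}{-42 + x}$
$\left(k{\left(w \right)} + U{\left(-68 \right)}\right) - 33076 = \left(\left(-2\right) 168 \frac{1}{-42 + 168} - 52\right) - 33076 = \left(\left(-2\right) 168 \cdot \frac{1}{126} - 52\right) - 33076 = \left(- \frac{8}{3} - 52\right) - 33076 = - \frac{164}{3} - 33076 = - \frac{99392}{3}$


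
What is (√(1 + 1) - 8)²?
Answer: (8 - √2)² ≈ 43.373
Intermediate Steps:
(√(1 + 1) - 8)² = (√2 - 8)² = (-8 + √2)²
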